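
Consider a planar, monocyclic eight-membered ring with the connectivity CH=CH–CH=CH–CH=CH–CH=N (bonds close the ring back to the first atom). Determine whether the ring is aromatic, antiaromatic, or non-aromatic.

Every ring atom contributes a p orbital perpendicular to the ring (the double-bond atoms are sp², each contributing one p electron; the doubly-bonded nitrogens are pyridine-type — their lone pairs lie in the ring plane, leaving one electron in the p orbital), so the π system is cyclic and fully conjugated.
Adding the contributions, 4 × 2 = 8 from the 4 double-bond units.
8 is a 4n count (n = 2), so the planar conjugated ring is antiaromatic.

Antiaromatic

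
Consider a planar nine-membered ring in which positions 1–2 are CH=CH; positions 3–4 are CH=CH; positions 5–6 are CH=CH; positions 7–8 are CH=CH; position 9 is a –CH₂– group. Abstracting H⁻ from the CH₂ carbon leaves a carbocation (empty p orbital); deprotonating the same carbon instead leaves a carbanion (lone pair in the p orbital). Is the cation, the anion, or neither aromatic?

The anion

In either ion the ring is fully conjugated: every atom, including the new sp² carbon, supplies a p orbital.
Cation: 4 × 2 + 0 = 8 π electrons → 4(2), antiaromatic.
Anion: 4 × 2 + 2 = 10 π electrons → 4(2)+2, aromatic.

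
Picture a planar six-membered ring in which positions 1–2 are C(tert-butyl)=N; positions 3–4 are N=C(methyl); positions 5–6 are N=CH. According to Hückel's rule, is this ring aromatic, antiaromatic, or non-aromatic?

Aromatic

Every ring atom contributes a p orbital perpendicular to the ring (every atom in a ring double bond is sp² and brings one electron to the p orbital; each =N– nitrogen is pyridine-type (lone pair in the sp² plane, one electron in the p orbital)), so the π system is cyclic and fully conjugated.
Counting π electrons: 3 × 2 = 6 from the 3 double-bond units.
Since 6 = 4·1 + 2, the ring meets the 4n+2 criterion.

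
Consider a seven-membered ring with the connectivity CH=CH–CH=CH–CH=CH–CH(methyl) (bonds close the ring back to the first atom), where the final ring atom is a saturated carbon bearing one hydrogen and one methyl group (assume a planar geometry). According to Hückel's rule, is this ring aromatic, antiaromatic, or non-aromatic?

The CH(methyl) position has four σ bonds — that saturated carbon is sp³ and has no p orbital in the ring π system — so the cyclic conjugation is interrupted.
Broken conjugation rules out both aromaticity and antiaromaticity.

Non-aromatic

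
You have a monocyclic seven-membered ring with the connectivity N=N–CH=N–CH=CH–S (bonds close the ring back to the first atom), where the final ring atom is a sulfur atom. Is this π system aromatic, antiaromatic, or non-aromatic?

All ring atoms are sp² and supply a p orbital to the ring (every atom in a ring double bond is sp² and brings one electron to the p orbital; each =N– nitrogen is pyridine-type (lone pair in the sp² plane, one electron in the p orbital); the sulfur donates one lone pair from its p orbital); the conjugation is uninterrupted.
Adding the contributions, 3 × 2 = 6 from the double-bond units + 2 from the S atom = 8.
A 4n π count (8, n = 2) in a planar conjugated ring means antiaromatic.

Antiaromatic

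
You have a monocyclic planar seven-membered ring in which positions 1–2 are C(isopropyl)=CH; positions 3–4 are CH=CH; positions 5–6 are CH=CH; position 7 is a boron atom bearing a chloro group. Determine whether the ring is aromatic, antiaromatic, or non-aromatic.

All ring atoms are sp² and supply a p orbital to the ring (every atom in a ring double bond is sp² and brings one electron to the p orbital; the boron has an empty p orbital); the conjugation is uninterrupted.
Counting π electrons: 3 × 2 = 6 from the double-bond units + 0 from the B(chloro) atom = 6.
Since 6 = 4·1 + 2, the ring meets the 4n+2 criterion.

Aromatic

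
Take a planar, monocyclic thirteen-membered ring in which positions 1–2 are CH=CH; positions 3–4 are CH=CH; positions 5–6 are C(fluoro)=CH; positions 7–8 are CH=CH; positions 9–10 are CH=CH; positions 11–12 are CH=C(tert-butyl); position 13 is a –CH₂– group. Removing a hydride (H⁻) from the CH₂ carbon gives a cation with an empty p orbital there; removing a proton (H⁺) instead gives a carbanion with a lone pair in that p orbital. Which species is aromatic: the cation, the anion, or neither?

Both ions have a continuous loop of p orbitals — each ring atom is sp².
Cation: 6 × 2 + 0 = 12 π electrons → 4(3), antiaromatic.
Anion: 6 × 2 + 2 = 14 π electrons → 4(3)+2, aromatic.

The anion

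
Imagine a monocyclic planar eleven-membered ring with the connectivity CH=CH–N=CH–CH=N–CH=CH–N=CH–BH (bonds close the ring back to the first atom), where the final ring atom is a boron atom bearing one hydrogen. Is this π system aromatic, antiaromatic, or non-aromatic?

All ring atoms are sp² and supply a p orbital to the ring (every atom in a ring double bond is sp² and brings one electron to the p orbital; the doubly-bonded nitrogens are pyridine-type — their lone pairs lie in the ring plane, leaving one electron in the p orbital; the boron has an empty p orbital); the conjugation is uninterrupted.
π-electron count: 5 × 2 = 10 from the double-bond units + 0 from the BH atom = 10.
That gives a 4n+2 count (10, n = 2).

Aromatic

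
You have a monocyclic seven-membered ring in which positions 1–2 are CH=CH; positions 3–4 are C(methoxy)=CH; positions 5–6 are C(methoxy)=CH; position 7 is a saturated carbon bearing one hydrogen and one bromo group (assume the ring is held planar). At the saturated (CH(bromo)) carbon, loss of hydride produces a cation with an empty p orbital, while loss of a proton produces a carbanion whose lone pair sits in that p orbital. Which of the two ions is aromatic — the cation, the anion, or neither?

The cation

Once that carbon is sp², every ring atom has a p orbital and both ions are fully conjugated.
Cation: 3 × 2 + 0 = 6 π electrons → 4(1)+2, aromatic.
Anion: 3 × 2 + 2 = 8 π electrons → 4(2), antiaromatic.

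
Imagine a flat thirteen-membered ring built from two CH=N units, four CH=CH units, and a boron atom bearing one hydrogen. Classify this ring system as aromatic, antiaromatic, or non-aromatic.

Antiaromatic

All ring atoms are sp² and supply a p orbital to the ring (the double-bond atoms are sp², each contributing one p electron; each sp² =N– keeps its lone pair in-plane and puts one electron into the π system; the boron has an empty p orbital); the conjugation is uninterrupted.
π-electron count: 6 × 2 = 12 from the double-bond units + 0 from the BH atom = 12.
12 is a 4n count (n = 3), so the planar conjugated ring is antiaromatic.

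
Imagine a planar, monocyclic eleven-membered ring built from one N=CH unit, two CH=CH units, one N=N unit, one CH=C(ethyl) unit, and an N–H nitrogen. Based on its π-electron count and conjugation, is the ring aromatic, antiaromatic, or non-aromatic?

Antiaromatic

All ring atoms are sp² and supply a p orbital to the ring (every atom in a ring double bond is sp² and brings one electron to the p orbital; each sp² =N– keeps its lone pair in-plane and puts one electron into the π system; the pyrrole-type nitrogen donates its lone pair from the p orbital); the conjugation is uninterrupted.
Tallying contributions gives 5 × 2 = 10 from the double-bond units + 2 from the NH atom = 12.
A 4n π count (12, n = 3) in a planar conjugated ring means antiaromatic.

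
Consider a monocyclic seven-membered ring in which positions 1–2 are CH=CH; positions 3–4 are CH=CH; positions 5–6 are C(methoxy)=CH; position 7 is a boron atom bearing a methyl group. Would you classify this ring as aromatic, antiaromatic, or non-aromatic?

Every ring atom contributes a p orbital perpendicular to the ring (each doubly-bonded ring atom is sp² with one p-orbital electron; the boron has an empty p orbital), so the π system is cyclic and fully conjugated.
π-electron count: 3 × 2 = 6 from the double-bond units + 0 from the B(methyl) atom = 6.
That gives a 4n+2 count (6, n = 1).

Aromatic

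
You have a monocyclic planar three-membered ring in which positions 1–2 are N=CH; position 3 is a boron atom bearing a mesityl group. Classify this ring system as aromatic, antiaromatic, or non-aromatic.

The p orbitals form a continuous loop: the double-bond atoms are sp², each contributing one p electron; each sp² =N– keeps its lone pair in-plane and puts one electron into the π system; the boron has an empty p orbital. The ring is fully conjugated.
π-electron count: 1 × 2 = 2 from the double-bond unit + 0 from the B(mesityl) atom = 2.
That gives a 4n+2 count (2, n = 0).

Aromatic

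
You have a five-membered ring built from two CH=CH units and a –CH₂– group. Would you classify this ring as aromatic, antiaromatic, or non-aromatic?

Because the tetrahedral CH₂ carbon is sp³ and has no p orbital in the ring π system at the CH2 position, the π system cannot extend all the way around the ring.
Without a continuous loop of overlapping p orbitals the Hückel electron count never comes into play.

Non-aromatic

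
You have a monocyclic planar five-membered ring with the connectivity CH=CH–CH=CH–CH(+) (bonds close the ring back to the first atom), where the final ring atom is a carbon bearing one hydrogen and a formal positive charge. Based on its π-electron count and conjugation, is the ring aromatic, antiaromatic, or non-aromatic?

All ring atoms are sp² and supply a p orbital to the ring (the double-bond atoms are sp², each contributing one p electron; the carbocation has an empty p orbital); the conjugation is uninterrupted.
Counting π electrons: 2 × 2 = 4 from the double-bond units + 0 from the CH(+) atom = 4.
4 is a 4n count (n = 1), so the planar conjugated ring is antiaromatic.
(This ring is the cyclopentadienyl cation.)

Antiaromatic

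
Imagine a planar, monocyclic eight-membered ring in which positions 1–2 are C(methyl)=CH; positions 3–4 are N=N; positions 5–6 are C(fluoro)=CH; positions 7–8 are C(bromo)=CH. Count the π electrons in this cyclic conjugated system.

8

All ring atoms are sp² and supply a p orbital to the ring (the double-bond atoms are sp², each contributing one p electron; each =N– nitrogen is pyridine-type (lone pair in the sp² plane, one electron in the p orbital)); the conjugation is uninterrupted.
Tallying contributions gives 4 × 2 = 8 from the 4 double-bond units.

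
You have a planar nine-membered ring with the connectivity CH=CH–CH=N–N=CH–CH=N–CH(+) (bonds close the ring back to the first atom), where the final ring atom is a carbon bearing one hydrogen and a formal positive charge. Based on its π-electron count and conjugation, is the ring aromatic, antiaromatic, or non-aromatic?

Antiaromatic

The p orbitals form a continuous loop: every atom in a ring double bond is sp² and brings one electron to the p orbital; the doubly-bonded nitrogens are pyridine-type — their lone pairs lie in the ring plane, leaving one electron in the p orbital; the carbocation has an empty p orbital. The ring is fully conjugated.
Tallying contributions gives 4 × 2 = 8 from the double-bond units + 0 from the CH(+) atom = 8.
A 4n π count (8, n = 2) in a planar conjugated ring means antiaromatic.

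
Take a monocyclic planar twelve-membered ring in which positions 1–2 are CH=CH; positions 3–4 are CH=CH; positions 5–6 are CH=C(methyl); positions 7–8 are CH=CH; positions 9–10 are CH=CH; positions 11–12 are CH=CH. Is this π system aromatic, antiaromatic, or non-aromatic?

All ring atoms are sp² and supply a p orbital to the ring (every atom in a ring double bond is sp² and brings one electron to the p orbital); the conjugation is uninterrupted.
Tallying contributions gives 6 × 2 = 12 from the 6 double-bond units.
12 is a 4n count (n = 3), so the planar conjugated ring is antiaromatic.

Antiaromatic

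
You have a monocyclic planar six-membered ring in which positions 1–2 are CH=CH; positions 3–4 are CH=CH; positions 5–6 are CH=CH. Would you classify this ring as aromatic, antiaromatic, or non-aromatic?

Aromatic

The p orbitals form a continuous loop: each doubly-bonded ring atom is sp² with one p-orbital electron. The ring is fully conjugated.
Adding the contributions, 3 × 2 = 6 from the 3 double-bond units.
That gives a 4n+2 count (6, n = 1).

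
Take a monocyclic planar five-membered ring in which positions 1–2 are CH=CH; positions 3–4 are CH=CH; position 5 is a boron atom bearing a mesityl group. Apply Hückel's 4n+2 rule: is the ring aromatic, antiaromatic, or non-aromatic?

Every ring atom contributes a p orbital perpendicular to the ring (every atom in a ring double bond is sp² and brings one electron to the p orbital; the boron has an empty p orbital), so the π system is cyclic and fully conjugated.
Counting π electrons: 2 × 2 = 4 from the double-bond units + 0 from the B(mesityl) atom = 4.
4 is a 4n count (n = 1), so the planar conjugated ring is antiaromatic.

Antiaromatic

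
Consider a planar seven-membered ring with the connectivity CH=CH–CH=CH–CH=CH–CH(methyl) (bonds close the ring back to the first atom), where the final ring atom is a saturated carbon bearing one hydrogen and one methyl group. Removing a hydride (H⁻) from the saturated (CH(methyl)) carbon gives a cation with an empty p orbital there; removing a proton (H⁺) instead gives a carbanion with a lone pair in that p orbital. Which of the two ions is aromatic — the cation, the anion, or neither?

In both ions every ring atom is sp² and contributes a p orbital, so both rings are fully conjugated.
Cation: 3 × 2 + 0 = 6 π electrons → 4(1)+2, aromatic.
Anion: 3 × 2 + 2 = 8 π electrons → 4(2), antiaromatic.

The cation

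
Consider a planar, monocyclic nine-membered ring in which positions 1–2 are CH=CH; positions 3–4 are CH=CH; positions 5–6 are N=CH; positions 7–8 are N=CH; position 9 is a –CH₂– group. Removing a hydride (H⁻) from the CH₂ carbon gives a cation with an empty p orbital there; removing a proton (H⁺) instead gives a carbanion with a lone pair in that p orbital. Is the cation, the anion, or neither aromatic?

In either ion the ring is fully conjugated: every atom, including the new sp² carbon, supplies a p orbital.
Cation: 4 × 2 + 0 = 8 π electrons → 4(2), antiaromatic.
Anion: 4 × 2 + 2 = 10 π electrons → 4(2)+2, aromatic.

The anion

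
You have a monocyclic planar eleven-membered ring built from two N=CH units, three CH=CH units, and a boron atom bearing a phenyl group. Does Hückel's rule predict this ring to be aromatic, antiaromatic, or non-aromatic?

Aromatic

Every ring atom contributes a p orbital perpendicular to the ring (each doubly-bonded ring atom is sp² with one p-orbital electron; each sp² =N– keeps its lone pair in-plane and puts one electron into the π system; the boron has an empty p orbital), so the π system is cyclic and fully conjugated.
Tallying contributions gives 5 × 2 = 10 from the double-bond units + 0 from the B(phenyl) atom = 10.
Since 10 = 4·2 + 2, the ring meets the 4n+2 criterion.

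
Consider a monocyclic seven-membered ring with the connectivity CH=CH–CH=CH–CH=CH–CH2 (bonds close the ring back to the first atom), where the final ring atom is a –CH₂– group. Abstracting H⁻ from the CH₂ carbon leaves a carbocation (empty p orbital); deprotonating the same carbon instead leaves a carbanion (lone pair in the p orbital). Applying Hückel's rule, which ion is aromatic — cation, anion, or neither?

In both ions every ring atom is sp² and contributes a p orbital, so both rings are fully conjugated.
Cation: 3 × 2 + 0 = 6 π electrons → 4(1)+2, aromatic.
Anion: 3 × 2 + 2 = 8 π electrons → 4(2), antiaromatic.

The cation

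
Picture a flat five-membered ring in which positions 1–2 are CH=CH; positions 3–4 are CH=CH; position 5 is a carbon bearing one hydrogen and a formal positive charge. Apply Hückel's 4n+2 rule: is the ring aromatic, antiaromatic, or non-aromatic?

Antiaromatic

Check conjugation: every atom in a ring double bond is sp² and brings one electron to the p orbital; the carbocation has an empty p orbital — every position has a p orbital, so the cyclic π system is continuous.
π-electron count: 2 × 2 = 4 from the double-bond units + 0 from the CH(+) atom = 4.
4 is a 4n count (n = 1), so the planar conjugated ring is antiaromatic.
This is the cyclopentadienyl cation.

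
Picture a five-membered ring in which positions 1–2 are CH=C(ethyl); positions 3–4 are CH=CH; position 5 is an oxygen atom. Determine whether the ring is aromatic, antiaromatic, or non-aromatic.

The p orbitals form a continuous loop: each doubly-bonded ring atom is sp² with one p-orbital electron; the oxygen donates one lone pair from its p orbital. The ring is fully conjugated.
Tallying contributions gives 2 × 2 = 4 from the double-bond units + 2 from the O atom = 6.
With 6 π electrons (n = 1), the Hückel 4n+2 condition holds.

Aromatic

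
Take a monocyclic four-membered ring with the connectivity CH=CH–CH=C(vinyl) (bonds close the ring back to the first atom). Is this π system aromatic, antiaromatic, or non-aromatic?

All ring atoms are sp² and supply a p orbital to the ring (every atom in a ring double bond is sp² and brings one electron to the p orbital); the conjugation is uninterrupted.
Counting π electrons: 2 × 2 = 4 from the 2 double-bond units.
4 = 4(1); a planar, fully conjugated 4n system is antiaromatic.

Antiaromatic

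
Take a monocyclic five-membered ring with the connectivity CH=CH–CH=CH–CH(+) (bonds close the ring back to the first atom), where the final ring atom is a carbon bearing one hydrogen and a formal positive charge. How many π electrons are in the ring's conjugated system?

4

All ring atoms are sp² and supply a p orbital to the ring (each doubly-bonded ring atom is sp² with one p-orbital electron; the carbocation has an empty p orbital); the conjugation is uninterrupted.
Tallying contributions gives 2 × 2 = 4 from the double-bond units + 0 from the CH(+) atom = 4.
(The species described is the cyclopentadienyl cation.)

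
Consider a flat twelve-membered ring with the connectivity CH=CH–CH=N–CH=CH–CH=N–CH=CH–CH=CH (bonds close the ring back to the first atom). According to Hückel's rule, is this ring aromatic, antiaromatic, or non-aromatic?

Check conjugation: the double-bond atoms are sp², each contributing one p electron; each =N– nitrogen is pyridine-type (lone pair in the sp² plane, one electron in the p orbital) — every position has a p orbital, so the cyclic π system is continuous.
Adding the contributions, 6 × 2 = 12 from the 6 double-bond units.
With 12 = 4·3 π electrons, Hückel's rule classifies the planar ring as antiaromatic.

Antiaromatic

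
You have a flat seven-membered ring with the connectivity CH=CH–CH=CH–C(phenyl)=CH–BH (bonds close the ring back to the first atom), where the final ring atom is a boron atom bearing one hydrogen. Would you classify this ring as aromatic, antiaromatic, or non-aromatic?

Aromatic

Check conjugation: every atom in a ring double bond is sp² and brings one electron to the p orbital; the boron has an empty p orbital — every position has a p orbital, so the cyclic π system is continuous.
Tallying contributions gives 3 × 2 = 6 from the double-bond units + 0 from the BH atom = 6.
Since 6 = 4·1 + 2, the ring meets the 4n+2 criterion.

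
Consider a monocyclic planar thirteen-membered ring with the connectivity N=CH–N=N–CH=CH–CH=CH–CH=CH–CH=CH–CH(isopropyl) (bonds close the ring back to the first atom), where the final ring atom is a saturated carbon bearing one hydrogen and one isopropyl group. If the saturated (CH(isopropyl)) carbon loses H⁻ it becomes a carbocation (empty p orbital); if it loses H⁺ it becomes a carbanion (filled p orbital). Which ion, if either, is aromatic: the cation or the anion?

The anion

In both ions every ring atom is sp² and contributes a p orbital, so both rings are fully conjugated.
Cation: 6 × 2 + 0 = 12 π electrons → 4(3), antiaromatic.
Anion: 6 × 2 + 2 = 14 π electrons → 4(3)+2, aromatic.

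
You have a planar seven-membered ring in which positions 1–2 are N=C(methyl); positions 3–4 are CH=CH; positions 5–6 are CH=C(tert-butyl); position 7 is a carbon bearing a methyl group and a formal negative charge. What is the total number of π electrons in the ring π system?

Every ring atom contributes a p orbital perpendicular to the ring (every atom in a ring double bond is sp² and brings one electron to the p orbital; each =N– nitrogen is pyridine-type (lone pair in the sp² plane, one electron in the p orbital); the carbanion's lone pair occupies the p orbital), so the π system is cyclic and fully conjugated.
Adding the contributions, 3 × 2 = 6 from the double-bond units + 2 from the C(methyl)(-) atom = 8.

8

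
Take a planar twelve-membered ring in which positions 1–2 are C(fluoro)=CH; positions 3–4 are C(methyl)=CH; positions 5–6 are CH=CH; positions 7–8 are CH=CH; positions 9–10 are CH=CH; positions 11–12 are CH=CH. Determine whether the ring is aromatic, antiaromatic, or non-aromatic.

Check conjugation: the double-bond atoms are sp², each contributing one p electron — every position has a p orbital, so the cyclic π system is continuous.
Tallying contributions gives 6 × 2 = 12 from the 6 double-bond units.
12 is a 4n count (n = 3), so the planar conjugated ring is antiaromatic.

Antiaromatic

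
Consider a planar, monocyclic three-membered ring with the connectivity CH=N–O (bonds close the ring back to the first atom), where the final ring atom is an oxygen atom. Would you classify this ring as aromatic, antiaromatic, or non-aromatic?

Antiaromatic

The p orbitals form a continuous loop: the double-bond atoms are sp², each contributing one p electron; each =N– nitrogen is pyridine-type (lone pair in the sp² plane, one electron in the p orbital); the oxygen donates one lone pair from its p orbital. The ring is fully conjugated.
Tallying contributions gives 1 × 2 = 2 from the double-bond unit + 2 from the O atom = 4.
A 4n π count (4, n = 1) in a planar conjugated ring means antiaromatic.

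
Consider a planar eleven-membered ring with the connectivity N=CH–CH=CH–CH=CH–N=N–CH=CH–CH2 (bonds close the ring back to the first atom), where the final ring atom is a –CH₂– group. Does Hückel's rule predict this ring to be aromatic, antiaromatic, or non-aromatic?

Because the tetrahedral CH₂ carbon is sp³ and has no p orbital in the ring π system at the CH2 position, the π system cannot extend all the way around the ring.
A ring that is not fully conjugated cannot be aromatic or antiaromatic regardless of its π-electron count.

Non-aromatic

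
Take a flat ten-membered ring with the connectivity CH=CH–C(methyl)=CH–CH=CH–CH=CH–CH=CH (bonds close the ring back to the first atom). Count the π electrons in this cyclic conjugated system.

Every ring atom contributes a p orbital perpendicular to the ring (every atom in a ring double bond is sp² and brings one electron to the p orbital), so the π system is cyclic and fully conjugated.
Counting π electrons: 5 × 2 = 10 from the 5 double-bond units.

10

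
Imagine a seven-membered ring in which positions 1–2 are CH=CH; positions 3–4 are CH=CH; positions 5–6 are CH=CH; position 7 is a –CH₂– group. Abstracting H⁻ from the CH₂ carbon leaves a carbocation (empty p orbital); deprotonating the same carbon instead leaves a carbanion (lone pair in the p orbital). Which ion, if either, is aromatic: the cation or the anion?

The cation

In either ion the ring is fully conjugated: every atom, including the new sp² carbon, supplies a p orbital.
Cation: 3 × 2 + 0 = 6 π electrons → 4(1)+2, aromatic.
Anion: 3 × 2 + 2 = 8 π electrons → 4(2), antiaromatic.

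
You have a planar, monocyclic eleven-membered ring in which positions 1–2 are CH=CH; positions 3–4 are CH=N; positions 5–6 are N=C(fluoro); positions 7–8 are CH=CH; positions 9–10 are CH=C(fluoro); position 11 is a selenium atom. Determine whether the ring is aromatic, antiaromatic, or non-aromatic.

The p orbitals form a continuous loop: each doubly-bonded ring atom is sp² with one p-orbital electron; the doubly-bonded nitrogens are pyridine-type — their lone pairs lie in the ring plane, leaving one electron in the p orbital; the selenium donates one lone pair from its p orbital. The ring is fully conjugated.
π-electron count: 5 × 2 = 10 from the double-bond units + 2 from the Se atom = 12.
A 4n π count (12, n = 3) in a planar conjugated ring means antiaromatic.

Antiaromatic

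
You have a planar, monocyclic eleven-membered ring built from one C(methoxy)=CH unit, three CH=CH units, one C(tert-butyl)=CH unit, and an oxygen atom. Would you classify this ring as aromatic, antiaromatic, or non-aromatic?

The p orbitals form a continuous loop: each doubly-bonded ring atom is sp² with one p-orbital electron; the oxygen donates one lone pair from its p orbital. The ring is fully conjugated.
Adding the contributions, 5 × 2 = 10 from the double-bond units + 2 from the O atom = 12.
With 12 = 4·3 π electrons, Hückel's rule classifies the planar ring as antiaromatic.

Antiaromatic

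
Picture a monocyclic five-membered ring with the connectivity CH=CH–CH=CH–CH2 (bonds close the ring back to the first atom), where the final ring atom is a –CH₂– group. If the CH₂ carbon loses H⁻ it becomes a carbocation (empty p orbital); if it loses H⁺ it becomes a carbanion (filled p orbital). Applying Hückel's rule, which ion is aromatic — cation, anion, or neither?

In both ions every ring atom is sp² and contributes a p orbital, so both rings are fully conjugated.
Cation: 2 × 2 + 0 = 4 π electrons → 4(1), antiaromatic.
Anion: 2 × 2 + 2 = 6 π electrons → 4(1)+2, aromatic.

The anion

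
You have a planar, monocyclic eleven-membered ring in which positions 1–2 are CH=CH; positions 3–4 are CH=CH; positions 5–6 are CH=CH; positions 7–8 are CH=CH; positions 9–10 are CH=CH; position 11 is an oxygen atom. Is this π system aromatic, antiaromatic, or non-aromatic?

Check conjugation: each doubly-bonded ring atom is sp² with one p-orbital electron; the oxygen donates one lone pair from its p orbital — every position has a p orbital, so the cyclic π system is continuous.
Counting π electrons: 5 × 2 = 10 from the double-bond units + 2 from the O atom = 12.
12 is a 4n count (n = 3), so the planar conjugated ring is antiaromatic.

Antiaromatic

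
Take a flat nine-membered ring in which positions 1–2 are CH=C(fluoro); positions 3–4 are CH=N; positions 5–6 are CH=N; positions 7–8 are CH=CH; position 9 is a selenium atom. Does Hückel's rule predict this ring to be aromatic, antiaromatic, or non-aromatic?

Aromatic

The p orbitals form a continuous loop: the double-bond atoms are sp², each contributing one p electron; each sp² =N– keeps its lone pair in-plane and puts one electron into the π system; the selenium donates one lone pair from its p orbital. The ring is fully conjugated.
Adding the contributions, 4 × 2 = 8 from the double-bond units + 2 from the Se atom = 10.
With 10 π electrons (n = 2), the Hückel 4n+2 condition holds.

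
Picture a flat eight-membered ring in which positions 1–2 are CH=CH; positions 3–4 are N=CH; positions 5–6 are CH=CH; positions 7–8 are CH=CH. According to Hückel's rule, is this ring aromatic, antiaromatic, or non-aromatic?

Every ring atom contributes a p orbital perpendicular to the ring (the double-bond atoms are sp², each contributing one p electron; each =N– nitrogen is pyridine-type (lone pair in the sp² plane, one electron in the p orbital)), so the π system is cyclic and fully conjugated.
Counting π electrons: 4 × 2 = 8 from the 4 double-bond units.
A 4n π count (8, n = 2) in a planar conjugated ring means antiaromatic.

Antiaromatic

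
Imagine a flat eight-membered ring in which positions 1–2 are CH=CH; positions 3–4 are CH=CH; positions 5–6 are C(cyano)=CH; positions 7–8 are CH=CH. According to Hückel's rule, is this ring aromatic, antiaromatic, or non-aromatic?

Antiaromatic

The p orbitals form a continuous loop: the double-bond atoms are sp², each contributing one p electron. The ring is fully conjugated.
Tallying contributions gives 4 × 2 = 8 from the 4 double-bond units.
A 4n π count (8, n = 2) in a planar conjugated ring means antiaromatic.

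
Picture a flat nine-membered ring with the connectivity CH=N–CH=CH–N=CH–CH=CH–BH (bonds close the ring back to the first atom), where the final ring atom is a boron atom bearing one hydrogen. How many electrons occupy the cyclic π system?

8

Every ring atom contributes a p orbital perpendicular to the ring (the double-bond atoms are sp², each contributing one p electron; each =N– nitrogen is pyridine-type (lone pair in the sp² plane, one electron in the p orbital); the boron has an empty p orbital), so the π system is cyclic and fully conjugated.
Adding the contributions, 4 × 2 = 8 from the double-bond units + 0 from the BH atom = 8.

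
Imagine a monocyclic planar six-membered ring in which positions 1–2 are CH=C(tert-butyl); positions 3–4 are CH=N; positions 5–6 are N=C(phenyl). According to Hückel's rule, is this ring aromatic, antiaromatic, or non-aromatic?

Aromatic

Every ring atom contributes a p orbital perpendicular to the ring (the double-bond atoms are sp², each contributing one p electron; each =N– nitrogen is pyridine-type (lone pair in the sp² plane, one electron in the p orbital)), so the π system is cyclic and fully conjugated.
Counting π electrons: 3 × 2 = 6 from the 3 double-bond units.
6 = 4(1) + 2, which satisfies Hückel's 4n+2 rule.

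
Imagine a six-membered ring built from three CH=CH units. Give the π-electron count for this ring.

Every ring atom contributes a p orbital perpendicular to the ring (the double-bond atoms are sp², each contributing one p electron), so the π system is cyclic and fully conjugated.
π-electron count: 3 × 2 = 6 from the 3 double-bond units.
This is benzene.

6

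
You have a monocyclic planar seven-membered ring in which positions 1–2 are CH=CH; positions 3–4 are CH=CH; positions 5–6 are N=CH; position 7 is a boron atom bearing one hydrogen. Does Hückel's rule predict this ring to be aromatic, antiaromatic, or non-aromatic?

Aromatic

The p orbitals form a continuous loop: the double-bond atoms are sp², each contributing one p electron; the doubly-bonded nitrogens are pyridine-type — their lone pairs lie in the ring plane, leaving one electron in the p orbital; the boron has an empty p orbital. The ring is fully conjugated.
Adding the contributions, 3 × 2 = 6 from the double-bond units + 0 from the BH atom = 6.
With 6 π electrons (n = 1), the Hückel 4n+2 condition holds.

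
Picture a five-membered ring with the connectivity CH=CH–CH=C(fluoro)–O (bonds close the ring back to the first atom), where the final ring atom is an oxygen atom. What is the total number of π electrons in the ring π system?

Check conjugation: every atom in a ring double bond is sp² and brings one electron to the p orbital; the oxygen donates one lone pair from its p orbital — every position has a p orbital, so the cyclic π system is continuous.
π-electron count: 2 × 2 = 4 from the double-bond units + 2 from the O atom = 6.

6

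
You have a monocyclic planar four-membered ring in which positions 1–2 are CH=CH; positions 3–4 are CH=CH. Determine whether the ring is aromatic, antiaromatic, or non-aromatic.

Antiaromatic

Every ring atom contributes a p orbital perpendicular to the ring (each doubly-bonded ring atom is sp² with one p-orbital electron), so the π system is cyclic and fully conjugated.
Tallying contributions gives 2 × 2 = 4 from the 2 double-bond units.
A 4n π count (4, n = 1) in a planar conjugated ring means antiaromatic.
(This ring is cyclobutadiene.)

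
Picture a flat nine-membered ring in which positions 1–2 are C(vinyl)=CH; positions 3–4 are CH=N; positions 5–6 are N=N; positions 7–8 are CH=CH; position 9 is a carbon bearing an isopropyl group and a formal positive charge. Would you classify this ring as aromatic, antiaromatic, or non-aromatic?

All ring atoms are sp² and supply a p orbital to the ring (each doubly-bonded ring atom is sp² with one p-orbital electron; each =N– nitrogen is pyridine-type (lone pair in the sp² plane, one electron in the p orbital); the carbocation has an empty p orbital); the conjugation is uninterrupted.
Counting π electrons: 4 × 2 = 8 from the double-bond units + 0 from the C(isopropyl)(+) atom = 8.
8 = 4(2); a planar, fully conjugated 4n system is antiaromatic.

Antiaromatic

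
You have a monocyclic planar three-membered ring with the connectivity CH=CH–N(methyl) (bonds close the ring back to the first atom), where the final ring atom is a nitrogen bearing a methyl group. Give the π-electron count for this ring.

Check conjugation: every atom in a ring double bond is sp² and brings one electron to the p orbital; the pyrrole-type nitrogen donates its lone pair from the p orbital — every position has a p orbital, so the cyclic π system is continuous.
Tallying contributions gives 1 × 2 = 2 from the double-bond unit + 2 from the N(methyl) atom = 4.

4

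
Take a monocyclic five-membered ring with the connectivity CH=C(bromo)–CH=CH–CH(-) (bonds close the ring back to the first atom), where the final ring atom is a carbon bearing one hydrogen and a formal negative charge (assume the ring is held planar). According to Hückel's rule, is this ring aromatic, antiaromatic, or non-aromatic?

Aromatic

Check conjugation: every atom in a ring double bond is sp² and brings one electron to the p orbital; the carbanion's lone pair occupies the p orbital — every position has a p orbital, so the cyclic π system is continuous.
Counting π electrons: 2 × 2 = 4 from the double-bond units + 2 from the CH(-) atom = 6.
That gives a 4n+2 count (6, n = 1).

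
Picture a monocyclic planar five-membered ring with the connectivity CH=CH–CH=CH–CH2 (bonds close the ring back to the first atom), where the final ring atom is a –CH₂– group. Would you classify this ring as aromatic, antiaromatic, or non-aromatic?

Because the tetrahedral CH₂ carbon is sp³ and has no p orbital in the ring π system at the CH2 position, the π system cannot extend all the way around the ring.
Broken conjugation rules out both aromaticity and antiaromaticity.

Non-aromatic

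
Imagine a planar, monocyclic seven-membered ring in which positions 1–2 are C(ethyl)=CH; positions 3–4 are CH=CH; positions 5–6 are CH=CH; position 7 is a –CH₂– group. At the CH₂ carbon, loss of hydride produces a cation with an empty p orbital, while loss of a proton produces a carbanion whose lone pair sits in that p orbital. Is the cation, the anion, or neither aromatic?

In both ions every ring atom is sp² and contributes a p orbital, so both rings are fully conjugated.
Cation: 3 × 2 + 0 = 6 π electrons → 4(1)+2, aromatic.
Anion: 3 × 2 + 2 = 8 π electrons → 4(2), antiaromatic.

The cation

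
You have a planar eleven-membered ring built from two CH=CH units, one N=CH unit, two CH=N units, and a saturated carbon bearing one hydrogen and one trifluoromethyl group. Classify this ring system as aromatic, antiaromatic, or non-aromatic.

Because that saturated carbon is sp³ and has no p orbital in the ring π system at the CH(trifluoromethyl) position, the π system cannot extend all the way around the ring.
Broken conjugation rules out both aromaticity and antiaromaticity.

Non-aromatic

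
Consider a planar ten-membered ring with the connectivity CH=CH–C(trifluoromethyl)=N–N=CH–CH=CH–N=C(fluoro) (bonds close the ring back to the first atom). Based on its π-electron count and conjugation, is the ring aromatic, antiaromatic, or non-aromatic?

The p orbitals form a continuous loop: the double-bond atoms are sp², each contributing one p electron; the doubly-bonded nitrogens are pyridine-type — their lone pairs lie in the ring plane, leaving one electron in the p orbital. The ring is fully conjugated.
Adding the contributions, 5 × 2 = 10 from the 5 double-bond units.
Since 10 = 4·2 + 2, the ring meets the 4n+2 criterion.

Aromatic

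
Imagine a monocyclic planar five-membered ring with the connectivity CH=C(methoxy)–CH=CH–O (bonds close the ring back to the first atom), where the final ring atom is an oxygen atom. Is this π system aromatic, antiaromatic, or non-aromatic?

Every ring atom contributes a p orbital perpendicular to the ring (every atom in a ring double bond is sp² and brings one electron to the p orbital; the oxygen donates one lone pair from its p orbital), so the π system is cyclic and fully conjugated.
π-electron count: 2 × 2 = 4 from the double-bond units + 2 from the O atom = 6.
With 6 π electrons (n = 1), the Hückel 4n+2 condition holds.

Aromatic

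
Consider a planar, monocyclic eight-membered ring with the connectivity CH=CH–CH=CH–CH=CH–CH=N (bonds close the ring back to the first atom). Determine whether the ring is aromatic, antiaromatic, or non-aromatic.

Antiaromatic

Every ring atom contributes a p orbital perpendicular to the ring (the double-bond atoms are sp², each contributing one p electron; the doubly-bonded nitrogens are pyridine-type — their lone pairs lie in the ring plane, leaving one electron in the p orbital), so the π system is cyclic and fully conjugated.
Counting π electrons: 4 × 2 = 8 from the 4 double-bond units.
A 4n π count (8, n = 2) in a planar conjugated ring means antiaromatic.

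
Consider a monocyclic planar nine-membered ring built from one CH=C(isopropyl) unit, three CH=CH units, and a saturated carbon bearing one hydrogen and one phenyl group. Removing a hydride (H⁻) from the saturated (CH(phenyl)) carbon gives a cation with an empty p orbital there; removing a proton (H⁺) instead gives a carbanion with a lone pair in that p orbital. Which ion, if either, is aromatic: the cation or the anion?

The anion

In either ion the ring is fully conjugated: every atom, including the new sp² carbon, supplies a p orbital.
Cation: 4 × 2 + 0 = 8 π electrons → 4(2), antiaromatic.
Anion: 4 × 2 + 2 = 10 π electrons → 4(2)+2, aromatic.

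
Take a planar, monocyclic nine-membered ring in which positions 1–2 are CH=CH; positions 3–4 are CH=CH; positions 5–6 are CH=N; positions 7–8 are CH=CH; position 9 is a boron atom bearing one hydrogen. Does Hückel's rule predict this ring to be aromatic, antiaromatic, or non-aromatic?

Antiaromatic

Every ring atom contributes a p orbital perpendicular to the ring (the double-bond atoms are sp², each contributing one p electron; each =N– nitrogen is pyridine-type (lone pair in the sp² plane, one electron in the p orbital); the boron has an empty p orbital), so the π system is cyclic and fully conjugated.
π-electron count: 4 × 2 = 8 from the double-bond units + 0 from the BH atom = 8.
A 4n π count (8, n = 2) in a planar conjugated ring means antiaromatic.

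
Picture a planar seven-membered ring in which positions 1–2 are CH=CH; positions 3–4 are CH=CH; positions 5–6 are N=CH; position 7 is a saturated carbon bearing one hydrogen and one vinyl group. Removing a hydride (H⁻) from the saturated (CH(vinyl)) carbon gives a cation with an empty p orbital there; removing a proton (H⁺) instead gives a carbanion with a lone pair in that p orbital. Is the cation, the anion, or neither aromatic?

In both ions every ring atom is sp² and contributes a p orbital, so both rings are fully conjugated.
Cation: 3 × 2 + 0 = 6 π electrons → 4(1)+2, aromatic.
Anion: 3 × 2 + 2 = 8 π electrons → 4(2), antiaromatic.

The cation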